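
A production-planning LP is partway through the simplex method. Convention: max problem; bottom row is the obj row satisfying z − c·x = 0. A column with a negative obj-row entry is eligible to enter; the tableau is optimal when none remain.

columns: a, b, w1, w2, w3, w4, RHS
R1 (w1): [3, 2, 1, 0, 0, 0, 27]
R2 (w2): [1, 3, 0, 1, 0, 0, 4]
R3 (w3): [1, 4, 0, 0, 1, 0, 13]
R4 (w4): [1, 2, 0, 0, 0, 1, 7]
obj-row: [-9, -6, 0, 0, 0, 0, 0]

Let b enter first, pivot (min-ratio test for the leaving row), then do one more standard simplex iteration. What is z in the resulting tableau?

36

Ratio test on column b — row 1: 27/2 = 27/2; row 2: 4/3 = 4/3; row 3: 13/4 = 13/4; row 4: 7/2 = 7/2. Minimum is 4/3 at row 2 (w2 leaves); pivot element 3.
Pivot on row 2; the obj-row RHS becomes 0 − (-6)·(4/3) = 8.
Next entering variable (most negative obj-row entry -7): a.
Ratio test on column a — row 1: (73/3)/(7/3) = 73/7; row 2: (4/3)/(1/3) = 4; row 3: entry -1/3 ≤ 0; row 4: (13/3)/(1/3) = 13. Minimum is 4 at row 2 (b leaves); pivot element 1/3.
After the second pivot the obj-row RHS is 8 − (-7)·4 = 36.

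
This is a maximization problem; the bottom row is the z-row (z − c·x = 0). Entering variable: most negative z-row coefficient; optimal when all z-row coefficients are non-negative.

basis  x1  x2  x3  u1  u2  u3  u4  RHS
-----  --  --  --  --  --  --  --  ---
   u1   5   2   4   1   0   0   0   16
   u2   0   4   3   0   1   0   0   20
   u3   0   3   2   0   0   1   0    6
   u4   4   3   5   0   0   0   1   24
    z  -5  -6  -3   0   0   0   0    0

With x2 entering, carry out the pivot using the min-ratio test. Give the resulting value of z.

Ratio test on column x2 — row 1: 16/2 = 8; row 2: 20/4 = 5; row 3: 6/3 = 2; row 4: 24/3 = 8. Minimum is 2 at row 3 (u3 leaves); pivot element 3.
Pivot on row 3; the z-row RHS becomes 0 − (-6)·2 = 12.

12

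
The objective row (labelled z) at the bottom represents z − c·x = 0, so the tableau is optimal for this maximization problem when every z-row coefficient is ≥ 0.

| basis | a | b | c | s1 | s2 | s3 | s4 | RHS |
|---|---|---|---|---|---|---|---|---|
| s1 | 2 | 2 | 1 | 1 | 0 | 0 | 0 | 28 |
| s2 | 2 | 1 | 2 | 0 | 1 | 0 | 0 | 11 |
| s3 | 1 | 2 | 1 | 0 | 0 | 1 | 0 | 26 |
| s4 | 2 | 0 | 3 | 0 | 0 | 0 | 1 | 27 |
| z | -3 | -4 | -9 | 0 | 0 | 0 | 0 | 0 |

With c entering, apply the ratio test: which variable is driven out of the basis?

s2

Column c entries and ratios — s1: 28/1 = 28; s2: 11/2 = 11/2; s3: 26/1 = 26; s4: 27/3 = 9.
Smallest ratio is 11/2 in the row of s2, so s2 leaves.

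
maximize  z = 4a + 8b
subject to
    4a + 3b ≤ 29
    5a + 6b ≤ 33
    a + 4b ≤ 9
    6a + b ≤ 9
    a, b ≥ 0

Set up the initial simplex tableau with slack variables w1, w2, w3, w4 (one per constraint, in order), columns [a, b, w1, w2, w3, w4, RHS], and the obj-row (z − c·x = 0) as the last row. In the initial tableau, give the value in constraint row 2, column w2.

1

Slack w2 belongs to constraint 2; its column is the unit vector e_2, so the entry in row 2 is 1.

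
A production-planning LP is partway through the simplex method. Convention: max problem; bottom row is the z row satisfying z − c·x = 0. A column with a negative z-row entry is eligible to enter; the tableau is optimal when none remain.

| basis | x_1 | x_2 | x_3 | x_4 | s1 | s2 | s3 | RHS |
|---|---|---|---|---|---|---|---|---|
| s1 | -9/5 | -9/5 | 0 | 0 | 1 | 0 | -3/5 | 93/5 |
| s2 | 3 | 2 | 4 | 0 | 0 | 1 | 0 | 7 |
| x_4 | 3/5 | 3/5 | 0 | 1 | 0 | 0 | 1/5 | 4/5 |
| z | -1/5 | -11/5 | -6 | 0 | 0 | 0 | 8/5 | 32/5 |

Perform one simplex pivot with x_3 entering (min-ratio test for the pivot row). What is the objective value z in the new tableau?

169/10

Ratio test on column x_3 — row 1: entry 0 ≤ 0; row 2: 7/4 = 7/4; row 3: entry 0 ≤ 0. Minimum is 7/4 at row 2 (s2 leaves); pivot element 4.
Pivot on row 2; the z-row RHS becomes 32/5 − (-6)·(7/4) = 169/10.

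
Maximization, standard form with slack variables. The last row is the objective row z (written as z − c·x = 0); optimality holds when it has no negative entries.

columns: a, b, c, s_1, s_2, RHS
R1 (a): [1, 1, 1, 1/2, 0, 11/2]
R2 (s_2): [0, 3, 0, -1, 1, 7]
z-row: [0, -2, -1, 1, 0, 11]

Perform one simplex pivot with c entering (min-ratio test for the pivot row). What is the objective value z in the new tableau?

Ratio test on column c — row 1: (11/2)/1 = 11/2; row 2: entry 0 ≤ 0. Minimum is 11/2 at row 1 (a leaves); pivot element 1.
Pivot on row 1; the z-row RHS becomes 11 − (-1)·(11/2) = 33/2.

33/2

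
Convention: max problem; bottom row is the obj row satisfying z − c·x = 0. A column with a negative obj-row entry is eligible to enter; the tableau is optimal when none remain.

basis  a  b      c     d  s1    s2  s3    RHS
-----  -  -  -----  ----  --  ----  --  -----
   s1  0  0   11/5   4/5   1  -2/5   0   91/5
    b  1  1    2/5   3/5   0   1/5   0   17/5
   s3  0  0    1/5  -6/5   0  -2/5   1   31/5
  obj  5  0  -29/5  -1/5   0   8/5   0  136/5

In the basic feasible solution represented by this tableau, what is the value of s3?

31/5

s3 is basic (row 3); its value is the RHS of that row, 31/5.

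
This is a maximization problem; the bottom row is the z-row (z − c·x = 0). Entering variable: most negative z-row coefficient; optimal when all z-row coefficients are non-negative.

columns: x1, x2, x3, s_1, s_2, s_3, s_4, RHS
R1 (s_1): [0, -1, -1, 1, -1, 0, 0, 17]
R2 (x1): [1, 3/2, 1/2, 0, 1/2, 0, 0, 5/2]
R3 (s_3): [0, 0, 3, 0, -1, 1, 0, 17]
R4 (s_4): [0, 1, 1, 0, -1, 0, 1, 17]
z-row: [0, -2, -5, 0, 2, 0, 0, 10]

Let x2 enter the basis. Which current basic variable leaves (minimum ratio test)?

x1

Column x2 entries and ratios — s_1: -1 ≤ 0, skip; x1: (5/2)/(3/2) = 5/3; s_3: 0 ≤ 0, skip; s_4: 17/1 = 17.
Smallest ratio is 5/3 in the row of x1, so x1 leaves.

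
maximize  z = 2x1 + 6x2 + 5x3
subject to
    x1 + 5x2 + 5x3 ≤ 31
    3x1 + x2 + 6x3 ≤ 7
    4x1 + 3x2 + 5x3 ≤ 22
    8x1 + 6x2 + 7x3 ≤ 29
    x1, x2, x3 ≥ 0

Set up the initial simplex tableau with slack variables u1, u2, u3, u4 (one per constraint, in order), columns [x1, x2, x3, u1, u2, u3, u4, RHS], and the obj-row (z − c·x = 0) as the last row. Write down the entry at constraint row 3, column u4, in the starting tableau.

0

Slack u4 belongs to constraint 4; its column is the unit vector e_4, so the entry in row 3 is 0.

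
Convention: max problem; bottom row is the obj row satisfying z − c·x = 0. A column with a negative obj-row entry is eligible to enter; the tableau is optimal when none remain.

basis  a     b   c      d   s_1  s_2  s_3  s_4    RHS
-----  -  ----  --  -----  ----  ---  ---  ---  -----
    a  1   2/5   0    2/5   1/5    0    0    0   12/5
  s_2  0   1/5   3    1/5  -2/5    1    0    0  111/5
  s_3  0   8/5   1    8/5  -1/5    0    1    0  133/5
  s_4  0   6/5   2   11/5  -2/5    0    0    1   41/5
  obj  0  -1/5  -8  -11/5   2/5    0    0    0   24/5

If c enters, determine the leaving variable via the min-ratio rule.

Column c entries and ratios — a: 0 ≤ 0, skip; s_2: (111/5)/3 = 37/5; s_3: (133/5)/1 = 133/5; s_4: (41/5)/2 = 41/10.
Smallest ratio is 41/10 in the row of s_4, so s_4 leaves.

s_4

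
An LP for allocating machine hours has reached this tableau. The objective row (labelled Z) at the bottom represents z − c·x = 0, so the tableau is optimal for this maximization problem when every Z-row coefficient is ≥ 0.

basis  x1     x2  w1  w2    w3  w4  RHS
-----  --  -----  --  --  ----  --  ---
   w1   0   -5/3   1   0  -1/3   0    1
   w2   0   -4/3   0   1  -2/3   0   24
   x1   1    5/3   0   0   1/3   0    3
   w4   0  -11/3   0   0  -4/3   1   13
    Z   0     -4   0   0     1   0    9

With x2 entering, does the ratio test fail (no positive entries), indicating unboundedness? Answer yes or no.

Column x2 has positive entries in row(s) 3, so the ratio test bounds it — not unbounded.

no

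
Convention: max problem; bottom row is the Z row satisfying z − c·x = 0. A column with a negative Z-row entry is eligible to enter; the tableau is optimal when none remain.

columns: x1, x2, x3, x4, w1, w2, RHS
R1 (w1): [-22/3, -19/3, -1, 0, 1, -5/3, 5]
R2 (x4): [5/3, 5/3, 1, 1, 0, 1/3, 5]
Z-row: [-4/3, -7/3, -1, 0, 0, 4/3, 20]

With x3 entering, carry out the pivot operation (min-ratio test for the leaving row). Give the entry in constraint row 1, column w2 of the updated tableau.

-4/3

Ratio test on column x3 — row 1: entry -1 ≤ 0; row 2: 5/1 = 5. Minimum is 5 at row 2 (x4 leaves); pivot element 1.
Divide row 2 by 1; eliminate column x3 from the other rows.
Row 1 update in column w2: -5/3 − (-1)·(1/3) = -4/3.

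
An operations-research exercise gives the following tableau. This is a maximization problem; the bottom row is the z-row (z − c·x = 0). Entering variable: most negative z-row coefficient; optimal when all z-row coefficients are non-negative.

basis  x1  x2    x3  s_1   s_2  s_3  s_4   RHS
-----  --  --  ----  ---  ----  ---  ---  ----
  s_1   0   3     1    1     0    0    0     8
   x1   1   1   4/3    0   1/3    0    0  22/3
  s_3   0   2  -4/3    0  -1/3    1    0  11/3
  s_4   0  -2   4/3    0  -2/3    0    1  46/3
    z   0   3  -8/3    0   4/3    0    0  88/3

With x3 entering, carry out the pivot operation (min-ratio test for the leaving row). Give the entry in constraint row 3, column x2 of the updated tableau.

3

Ratio test on column x3 — row 1: 8/1 = 8; row 2: (22/3)/(4/3) = 11/2; row 3: entry -4/3 ≤ 0; row 4: (46/3)/(4/3) = 23/2. Minimum is 11/2 at row 2 (x1 leaves); pivot element 4/3.
Divide row 2 by 4/3; eliminate column x3 from the other rows.
Row 3 update in column x2: 2 − (-4/3)·(3/4) = 3.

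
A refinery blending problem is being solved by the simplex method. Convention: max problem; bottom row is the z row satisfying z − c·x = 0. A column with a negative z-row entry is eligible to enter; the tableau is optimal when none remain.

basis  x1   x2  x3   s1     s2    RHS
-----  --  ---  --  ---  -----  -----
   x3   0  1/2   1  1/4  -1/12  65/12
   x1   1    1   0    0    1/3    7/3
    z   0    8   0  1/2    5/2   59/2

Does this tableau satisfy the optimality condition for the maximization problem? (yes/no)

Every z-row coefficient is ≥ 0, so the tableau is optimal.

yes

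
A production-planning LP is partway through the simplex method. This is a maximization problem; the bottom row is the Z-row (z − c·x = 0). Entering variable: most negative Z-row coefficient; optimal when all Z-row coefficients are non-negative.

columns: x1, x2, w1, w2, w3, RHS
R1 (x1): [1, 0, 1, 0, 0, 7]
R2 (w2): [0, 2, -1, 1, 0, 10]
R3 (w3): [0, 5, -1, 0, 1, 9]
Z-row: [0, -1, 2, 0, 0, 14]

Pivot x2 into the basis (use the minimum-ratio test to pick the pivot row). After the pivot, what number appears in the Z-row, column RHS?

Ratio test on column x2 — row 1: entry 0 ≤ 0; row 2: 10/2 = 5; row 3: 9/5 = 9/5. Minimum is 9/5 at row 3 (w3 leaves); pivot element 5.
Divide row 3 by 5; eliminate column x2 from the other rows.
Z-row update in column RHS: 14 − (-1)·(9/5) = 79/5.

79/5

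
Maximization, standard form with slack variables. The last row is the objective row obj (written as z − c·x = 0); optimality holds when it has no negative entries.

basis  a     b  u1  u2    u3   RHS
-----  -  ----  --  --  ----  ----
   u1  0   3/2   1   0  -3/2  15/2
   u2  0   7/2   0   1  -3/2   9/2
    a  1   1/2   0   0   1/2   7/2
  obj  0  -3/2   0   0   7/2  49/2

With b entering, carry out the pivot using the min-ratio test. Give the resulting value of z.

185/7

Ratio test on column b — row 1: (15/2)/(3/2) = 5; row 2: (9/2)/(7/2) = 9/7; row 3: (7/2)/(1/2) = 7. Minimum is 9/7 at row 2 (u2 leaves); pivot element 7/2.
Pivot on row 2; the obj-row RHS becomes 49/2 − (-3/2)·(9/7) = 185/7.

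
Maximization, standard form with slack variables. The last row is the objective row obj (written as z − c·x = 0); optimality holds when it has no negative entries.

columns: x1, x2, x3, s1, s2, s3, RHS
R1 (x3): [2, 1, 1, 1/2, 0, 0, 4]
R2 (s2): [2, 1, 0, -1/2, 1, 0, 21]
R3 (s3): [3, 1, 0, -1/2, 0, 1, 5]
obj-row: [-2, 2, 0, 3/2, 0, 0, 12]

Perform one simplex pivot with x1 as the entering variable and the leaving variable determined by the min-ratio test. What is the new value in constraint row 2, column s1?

-1/6

Ratio test on column x1 — row 1: 4/2 = 2; row 2: 21/2 = 21/2; row 3: 5/3 = 5/3. Minimum is 5/3 at row 3 (s3 leaves); pivot element 3.
Divide row 3 by 3; eliminate column x1 from the other rows.
Row 2 update in column s1: -1/2 − 2·(-1/6) = -1/6.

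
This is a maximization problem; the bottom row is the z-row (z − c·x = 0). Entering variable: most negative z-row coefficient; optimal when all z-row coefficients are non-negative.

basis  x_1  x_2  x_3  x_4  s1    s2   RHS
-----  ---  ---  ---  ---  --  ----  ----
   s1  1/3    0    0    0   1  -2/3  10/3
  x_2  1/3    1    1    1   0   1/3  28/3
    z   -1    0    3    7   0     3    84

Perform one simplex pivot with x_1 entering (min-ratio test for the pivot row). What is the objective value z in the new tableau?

Ratio test on column x_1 — row 1: (10/3)/(1/3) = 10; row 2: (28/3)/(1/3) = 28. Minimum is 10 at row 1 (s1 leaves); pivot element 1/3.
Pivot on row 1; the z-row RHS becomes 84 − (-1)·10 = 94.

94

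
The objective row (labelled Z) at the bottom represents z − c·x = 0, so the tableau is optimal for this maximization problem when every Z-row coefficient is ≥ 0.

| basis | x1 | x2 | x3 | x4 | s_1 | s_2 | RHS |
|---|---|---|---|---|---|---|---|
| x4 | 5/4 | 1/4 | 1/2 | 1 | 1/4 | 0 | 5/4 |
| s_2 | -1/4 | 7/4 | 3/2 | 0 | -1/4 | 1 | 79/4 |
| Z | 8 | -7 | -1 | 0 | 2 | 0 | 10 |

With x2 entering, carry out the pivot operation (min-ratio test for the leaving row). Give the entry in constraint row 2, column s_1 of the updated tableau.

-2

Ratio test on column x2 — row 1: (5/4)/(1/4) = 5; row 2: (79/4)/(7/4) = 79/7. Minimum is 5 at row 1 (x4 leaves); pivot element 1/4.
Divide row 1 by 1/4; eliminate column x2 from the other rows.
Row 2 update in column s_1: -1/4 − (7/4)·1 = -2.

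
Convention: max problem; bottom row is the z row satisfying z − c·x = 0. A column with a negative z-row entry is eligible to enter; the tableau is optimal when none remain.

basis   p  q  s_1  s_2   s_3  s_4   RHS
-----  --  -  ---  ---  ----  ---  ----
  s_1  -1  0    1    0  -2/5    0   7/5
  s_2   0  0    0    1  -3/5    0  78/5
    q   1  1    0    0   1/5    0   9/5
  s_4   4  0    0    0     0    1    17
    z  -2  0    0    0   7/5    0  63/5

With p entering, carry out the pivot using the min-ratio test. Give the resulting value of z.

81/5

Ratio test on column p — row 1: entry -1 ≤ 0; row 2: entry 0 ≤ 0; row 3: (9/5)/1 = 9/5; row 4: 17/4 = 17/4. Minimum is 9/5 at row 3 (q leaves); pivot element 1.
Pivot on row 3; the z-row RHS becomes 63/5 − (-2)·(9/5) = 81/5.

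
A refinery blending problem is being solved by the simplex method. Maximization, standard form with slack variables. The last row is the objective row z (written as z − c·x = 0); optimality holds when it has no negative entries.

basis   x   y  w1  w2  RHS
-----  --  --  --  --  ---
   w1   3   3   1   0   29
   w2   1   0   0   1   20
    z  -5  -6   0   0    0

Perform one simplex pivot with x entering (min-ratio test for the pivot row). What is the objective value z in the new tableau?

145/3

Ratio test on column x — row 1: 29/3 = 29/3; row 2: 20/1 = 20. Minimum is 29/3 at row 1 (w1 leaves); pivot element 3.
Pivot on row 1; the z-row RHS becomes 0 − (-5)·(29/3) = 145/3.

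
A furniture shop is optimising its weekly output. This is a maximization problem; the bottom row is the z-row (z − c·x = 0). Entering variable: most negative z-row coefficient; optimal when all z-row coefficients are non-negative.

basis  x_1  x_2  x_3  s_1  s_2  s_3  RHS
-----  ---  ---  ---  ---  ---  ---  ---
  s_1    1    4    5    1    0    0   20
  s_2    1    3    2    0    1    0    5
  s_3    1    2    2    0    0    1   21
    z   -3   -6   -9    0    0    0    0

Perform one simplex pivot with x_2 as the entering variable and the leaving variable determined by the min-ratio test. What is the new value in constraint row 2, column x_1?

1/3

Ratio test on column x_2 — row 1: 20/4 = 5; row 2: 5/3 = 5/3; row 3: 21/2 = 21/2. Minimum is 5/3 at row 2 (s_2 leaves); pivot element 3.
Divide row 2 by 3; eliminate column x_2 from the other rows.
In the new row 2, the x_1 entry is the old entry divided by the pivot: 1/3 = 1/3.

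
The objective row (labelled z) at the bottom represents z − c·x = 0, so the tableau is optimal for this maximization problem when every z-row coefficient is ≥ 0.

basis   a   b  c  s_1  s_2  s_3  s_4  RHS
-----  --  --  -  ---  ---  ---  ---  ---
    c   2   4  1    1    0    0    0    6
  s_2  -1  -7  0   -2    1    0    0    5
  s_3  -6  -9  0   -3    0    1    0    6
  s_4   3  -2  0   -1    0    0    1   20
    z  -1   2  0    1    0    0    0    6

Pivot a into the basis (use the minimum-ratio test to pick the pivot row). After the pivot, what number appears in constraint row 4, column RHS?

Ratio test on column a — row 1: 6/2 = 3; row 2: entry -1 ≤ 0; row 3: entry -6 ≤ 0; row 4: 20/3 = 20/3. Minimum is 3 at row 1 (c leaves); pivot element 2.
Divide row 1 by 2; eliminate column a from the other rows.
Row 4 update in column RHS: 20 − 3·3 = 11.

11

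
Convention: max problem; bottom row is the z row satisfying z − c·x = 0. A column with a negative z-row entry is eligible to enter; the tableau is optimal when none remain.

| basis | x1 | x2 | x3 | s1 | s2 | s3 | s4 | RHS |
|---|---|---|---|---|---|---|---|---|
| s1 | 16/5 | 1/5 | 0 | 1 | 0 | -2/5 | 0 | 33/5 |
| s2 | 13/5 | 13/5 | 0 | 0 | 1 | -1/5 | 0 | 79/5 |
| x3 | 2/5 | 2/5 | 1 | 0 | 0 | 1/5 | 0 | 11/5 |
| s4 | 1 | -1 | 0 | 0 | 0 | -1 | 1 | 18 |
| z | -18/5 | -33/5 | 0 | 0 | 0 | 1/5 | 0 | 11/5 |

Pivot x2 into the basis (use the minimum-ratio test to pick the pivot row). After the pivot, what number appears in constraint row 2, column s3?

Ratio test on column x2 — row 1: (33/5)/(1/5) = 33; row 2: (79/5)/(13/5) = 79/13; row 3: (11/5)/(2/5) = 11/2; row 4: entry -1 ≤ 0. Minimum is 11/2 at row 3 (x3 leaves); pivot element 2/5.
Divide row 3 by 2/5; eliminate column x2 from the other rows.
Row 2 update in column s3: -1/5 − (13/5)·(1/2) = -3/2.

-3/2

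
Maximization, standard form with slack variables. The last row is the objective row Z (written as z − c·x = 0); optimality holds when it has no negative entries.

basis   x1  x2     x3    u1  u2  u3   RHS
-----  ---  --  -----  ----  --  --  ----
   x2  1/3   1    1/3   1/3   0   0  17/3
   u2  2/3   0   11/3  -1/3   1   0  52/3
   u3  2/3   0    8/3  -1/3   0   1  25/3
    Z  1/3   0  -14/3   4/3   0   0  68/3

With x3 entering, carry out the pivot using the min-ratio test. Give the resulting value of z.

Ratio test on column x3 — row 1: (17/3)/(1/3) = 17; row 2: (52/3)/(11/3) = 52/11; row 3: (25/3)/(8/3) = 25/8. Minimum is 25/8 at row 3 (u3 leaves); pivot element 8/3.
Pivot on row 3; the Z-row RHS becomes 68/3 − (-14/3)·(25/8) = 149/4.

149/4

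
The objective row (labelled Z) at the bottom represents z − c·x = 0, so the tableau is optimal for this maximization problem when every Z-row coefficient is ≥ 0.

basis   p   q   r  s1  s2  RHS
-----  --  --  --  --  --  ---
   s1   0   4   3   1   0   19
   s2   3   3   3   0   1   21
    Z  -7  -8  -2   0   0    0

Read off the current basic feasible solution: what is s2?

21

s2 is basic (row 2); its value is the RHS of that row, 21.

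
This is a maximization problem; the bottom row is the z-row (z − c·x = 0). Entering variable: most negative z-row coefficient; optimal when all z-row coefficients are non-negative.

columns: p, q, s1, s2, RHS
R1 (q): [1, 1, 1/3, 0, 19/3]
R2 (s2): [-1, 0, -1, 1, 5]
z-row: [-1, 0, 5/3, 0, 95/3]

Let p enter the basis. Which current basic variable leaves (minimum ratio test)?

Column p entries and ratios — q: (19/3)/1 = 19/3; s2: -1 ≤ 0, skip.
Smallest ratio is 19/3 in the row of q, so q leaves.

q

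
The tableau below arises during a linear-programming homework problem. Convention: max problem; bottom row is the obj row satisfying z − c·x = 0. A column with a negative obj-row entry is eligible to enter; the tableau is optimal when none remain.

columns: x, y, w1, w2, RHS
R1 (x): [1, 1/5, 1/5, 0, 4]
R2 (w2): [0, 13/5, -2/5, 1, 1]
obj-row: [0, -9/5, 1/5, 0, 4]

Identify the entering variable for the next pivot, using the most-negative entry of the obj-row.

Negative obj-row entries: y: -9/5.
The most negative is -9/5 in column y, so y enters.

y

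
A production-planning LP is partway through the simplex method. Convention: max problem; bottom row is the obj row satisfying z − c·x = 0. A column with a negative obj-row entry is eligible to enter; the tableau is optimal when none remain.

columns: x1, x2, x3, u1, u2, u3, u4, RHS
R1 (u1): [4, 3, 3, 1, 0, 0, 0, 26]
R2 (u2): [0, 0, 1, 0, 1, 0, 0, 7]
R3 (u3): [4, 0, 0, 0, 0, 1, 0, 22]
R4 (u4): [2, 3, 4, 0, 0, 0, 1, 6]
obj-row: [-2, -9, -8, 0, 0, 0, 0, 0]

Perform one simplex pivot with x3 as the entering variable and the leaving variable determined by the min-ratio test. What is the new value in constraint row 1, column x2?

3/4

Ratio test on column x3 — row 1: 26/3 = 26/3; row 2: 7/1 = 7; row 3: entry 0 ≤ 0; row 4: 6/4 = 3/2. Minimum is 3/2 at row 4 (u4 leaves); pivot element 4.
Divide row 4 by 4; eliminate column x3 from the other rows.
Row 1 update in column x2: 3 − 3·(3/4) = 3/4.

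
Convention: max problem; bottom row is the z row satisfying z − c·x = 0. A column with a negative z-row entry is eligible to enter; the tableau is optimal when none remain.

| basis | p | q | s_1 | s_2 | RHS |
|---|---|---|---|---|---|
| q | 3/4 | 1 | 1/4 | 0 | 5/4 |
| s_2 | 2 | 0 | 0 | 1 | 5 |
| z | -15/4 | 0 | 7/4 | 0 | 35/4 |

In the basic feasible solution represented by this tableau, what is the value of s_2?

s_2 is basic (row 2); its value is the RHS of that row, 5.

5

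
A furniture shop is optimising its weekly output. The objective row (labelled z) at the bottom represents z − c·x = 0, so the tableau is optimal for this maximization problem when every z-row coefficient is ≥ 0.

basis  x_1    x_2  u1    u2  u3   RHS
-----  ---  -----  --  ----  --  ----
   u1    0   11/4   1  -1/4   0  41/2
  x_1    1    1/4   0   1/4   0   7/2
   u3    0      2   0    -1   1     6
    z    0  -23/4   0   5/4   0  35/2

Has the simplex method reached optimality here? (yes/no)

no

The z-row has a negative entry -23/4 in column x_2, so it is not optimal.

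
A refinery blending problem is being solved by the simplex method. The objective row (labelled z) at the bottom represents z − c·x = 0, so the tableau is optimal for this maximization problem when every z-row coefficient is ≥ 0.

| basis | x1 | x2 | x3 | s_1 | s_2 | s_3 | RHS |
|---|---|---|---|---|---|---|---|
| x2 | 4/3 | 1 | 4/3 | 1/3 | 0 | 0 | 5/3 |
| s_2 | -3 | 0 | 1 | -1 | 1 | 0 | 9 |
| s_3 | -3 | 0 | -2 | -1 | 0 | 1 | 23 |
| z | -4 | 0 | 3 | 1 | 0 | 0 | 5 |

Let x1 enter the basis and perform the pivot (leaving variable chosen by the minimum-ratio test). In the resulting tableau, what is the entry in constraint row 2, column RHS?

51/4

Ratio test on column x1 — row 1: (5/3)/(4/3) = 5/4; row 2: entry -3 ≤ 0; row 3: entry -3 ≤ 0. Minimum is 5/4 at row 1 (x2 leaves); pivot element 4/3.
Divide row 1 by 4/3; eliminate column x1 from the other rows.
Row 2 update in column RHS: 9 − (-3)·(5/4) = 51/4.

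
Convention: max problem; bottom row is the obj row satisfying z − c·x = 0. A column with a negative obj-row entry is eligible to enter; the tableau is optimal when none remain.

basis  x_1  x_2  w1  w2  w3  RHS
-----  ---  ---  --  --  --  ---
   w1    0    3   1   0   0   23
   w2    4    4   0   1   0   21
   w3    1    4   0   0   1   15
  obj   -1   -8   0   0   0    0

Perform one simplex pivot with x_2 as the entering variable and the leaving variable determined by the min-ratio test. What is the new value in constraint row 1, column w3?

-3/4

Ratio test on column x_2 — row 1: 23/3 = 23/3; row 2: 21/4 = 21/4; row 3: 15/4 = 15/4. Minimum is 15/4 at row 3 (w3 leaves); pivot element 4.
Divide row 3 by 4; eliminate column x_2 from the other rows.
Row 1 update in column w3: 0 − 3·(1/4) = -3/4.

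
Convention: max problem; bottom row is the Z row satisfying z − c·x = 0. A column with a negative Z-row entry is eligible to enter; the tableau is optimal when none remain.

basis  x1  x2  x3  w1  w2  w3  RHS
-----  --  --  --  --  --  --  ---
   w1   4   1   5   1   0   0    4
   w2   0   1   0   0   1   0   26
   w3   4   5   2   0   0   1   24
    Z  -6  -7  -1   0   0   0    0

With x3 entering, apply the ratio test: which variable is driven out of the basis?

w1

Column x3 entries and ratios — w1: 4/5 = 4/5; w2: 0 ≤ 0, skip; w3: 24/2 = 12.
Smallest ratio is 4/5 in the row of w1, so w1 leaves.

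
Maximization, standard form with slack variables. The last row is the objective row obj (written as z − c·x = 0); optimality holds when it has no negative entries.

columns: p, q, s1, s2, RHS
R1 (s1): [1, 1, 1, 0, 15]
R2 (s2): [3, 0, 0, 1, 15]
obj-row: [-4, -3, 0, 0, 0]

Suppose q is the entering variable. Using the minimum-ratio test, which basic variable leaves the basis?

s1

Column q entries and ratios — s1: 15/1 = 15; s2: 0 ≤ 0, skip.
Smallest ratio is 15 in the row of s1, so s1 leaves.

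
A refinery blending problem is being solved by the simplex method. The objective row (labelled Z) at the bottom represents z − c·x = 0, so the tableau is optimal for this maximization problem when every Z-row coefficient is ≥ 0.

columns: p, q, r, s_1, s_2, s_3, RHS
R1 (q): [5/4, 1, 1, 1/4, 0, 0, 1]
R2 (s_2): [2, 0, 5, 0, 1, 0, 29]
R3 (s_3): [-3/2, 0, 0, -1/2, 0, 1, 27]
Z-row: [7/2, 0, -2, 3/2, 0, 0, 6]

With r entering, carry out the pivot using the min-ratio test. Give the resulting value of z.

Ratio test on column r — row 1: 1/1 = 1; row 2: 29/5 = 29/5; row 3: entry 0 ≤ 0. Minimum is 1 at row 1 (q leaves); pivot element 1.
Pivot on row 1; the Z-row RHS becomes 6 − (-2)·1 = 8.

8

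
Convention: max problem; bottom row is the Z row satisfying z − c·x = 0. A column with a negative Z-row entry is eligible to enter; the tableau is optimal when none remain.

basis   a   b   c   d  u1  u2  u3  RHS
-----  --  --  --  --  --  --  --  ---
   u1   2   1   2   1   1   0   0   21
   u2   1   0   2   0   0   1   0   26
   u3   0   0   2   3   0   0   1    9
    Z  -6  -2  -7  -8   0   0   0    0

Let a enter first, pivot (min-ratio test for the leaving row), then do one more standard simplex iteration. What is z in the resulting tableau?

Ratio test on column a — row 1: 21/2 = 21/2; row 2: 26/1 = 26; row 3: entry 0 ≤ 0. Minimum is 21/2 at row 1 (u1 leaves); pivot element 2.
Pivot on row 1; the Z-row RHS becomes 0 − (-6)·(21/2) = 63.
Next entering variable (most negative Z-row entry -5): d.
Ratio test on column d — row 1: (21/2)/(1/2) = 21; row 2: entry -1/2 ≤ 0; row 3: 9/3 = 3. Minimum is 3 at row 3 (u3 leaves); pivot element 3.
After the second pivot the Z-row RHS is 63 − (-5)·3 = 78.

78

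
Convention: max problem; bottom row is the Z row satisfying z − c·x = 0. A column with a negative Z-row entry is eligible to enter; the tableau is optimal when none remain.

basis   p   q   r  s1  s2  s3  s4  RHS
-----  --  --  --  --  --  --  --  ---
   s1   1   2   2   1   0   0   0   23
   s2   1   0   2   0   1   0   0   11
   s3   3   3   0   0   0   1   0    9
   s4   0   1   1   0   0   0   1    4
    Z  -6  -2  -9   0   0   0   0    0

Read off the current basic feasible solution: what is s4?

4

s4 is basic (row 4); its value is the RHS of that row, 4.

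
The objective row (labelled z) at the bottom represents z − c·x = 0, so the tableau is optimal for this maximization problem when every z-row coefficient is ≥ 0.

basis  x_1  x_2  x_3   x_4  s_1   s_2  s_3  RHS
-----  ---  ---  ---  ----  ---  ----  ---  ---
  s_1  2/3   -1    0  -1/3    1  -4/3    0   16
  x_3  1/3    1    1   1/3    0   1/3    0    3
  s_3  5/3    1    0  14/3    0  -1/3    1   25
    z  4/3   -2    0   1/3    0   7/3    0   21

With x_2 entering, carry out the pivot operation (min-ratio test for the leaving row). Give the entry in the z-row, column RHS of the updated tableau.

Ratio test on column x_2 — row 1: entry -1 ≤ 0; row 2: 3/1 = 3; row 3: 25/1 = 25. Minimum is 3 at row 2 (x_3 leaves); pivot element 1.
Divide row 2 by 1; eliminate column x_2 from the other rows.
z-row update in column RHS: 21 − (-2)·3 = 27.

27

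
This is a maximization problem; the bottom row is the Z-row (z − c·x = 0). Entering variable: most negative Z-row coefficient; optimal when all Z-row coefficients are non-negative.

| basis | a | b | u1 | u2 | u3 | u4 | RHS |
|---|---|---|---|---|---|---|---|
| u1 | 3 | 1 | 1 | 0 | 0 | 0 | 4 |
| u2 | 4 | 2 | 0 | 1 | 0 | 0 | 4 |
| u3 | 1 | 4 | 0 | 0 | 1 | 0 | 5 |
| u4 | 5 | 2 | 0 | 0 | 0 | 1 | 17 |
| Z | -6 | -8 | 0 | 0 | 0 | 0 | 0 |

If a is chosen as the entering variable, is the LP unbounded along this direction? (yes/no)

no

Column a has positive entries in row(s) 1, 2, 3, 4, so the ratio test bounds it — not unbounded.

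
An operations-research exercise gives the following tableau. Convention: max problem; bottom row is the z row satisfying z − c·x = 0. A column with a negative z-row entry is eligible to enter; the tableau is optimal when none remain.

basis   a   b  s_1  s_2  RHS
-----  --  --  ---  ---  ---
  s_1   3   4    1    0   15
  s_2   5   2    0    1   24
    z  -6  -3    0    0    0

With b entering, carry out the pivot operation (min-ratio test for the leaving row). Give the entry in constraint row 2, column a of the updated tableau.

Ratio test on column b — row 1: 15/4 = 15/4; row 2: 24/2 = 12. Minimum is 15/4 at row 1 (s_1 leaves); pivot element 4.
Divide row 1 by 4; eliminate column b from the other rows.
Row 2 update in column a: 5 − 2·(3/4) = 7/2.

7/2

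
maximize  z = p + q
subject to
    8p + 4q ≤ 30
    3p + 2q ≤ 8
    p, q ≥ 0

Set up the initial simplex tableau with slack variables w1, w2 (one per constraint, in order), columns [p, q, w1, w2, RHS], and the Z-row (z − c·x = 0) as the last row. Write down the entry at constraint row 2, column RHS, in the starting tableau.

The RHS of constraint 2 is b_2 = 8.

8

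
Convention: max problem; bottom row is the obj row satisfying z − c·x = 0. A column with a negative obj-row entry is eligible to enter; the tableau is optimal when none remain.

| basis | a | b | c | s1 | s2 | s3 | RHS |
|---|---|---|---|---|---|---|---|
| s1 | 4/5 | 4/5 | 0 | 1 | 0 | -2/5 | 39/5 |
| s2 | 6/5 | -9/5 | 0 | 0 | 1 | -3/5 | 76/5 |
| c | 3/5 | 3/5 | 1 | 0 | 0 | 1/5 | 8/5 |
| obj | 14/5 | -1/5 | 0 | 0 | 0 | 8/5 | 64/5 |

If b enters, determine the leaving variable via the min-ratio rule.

c

Column b entries and ratios — s1: (39/5)/(4/5) = 39/4; s2: -9/5 ≤ 0, skip; c: (8/5)/(3/5) = 8/3.
Smallest ratio is 8/3 in the row of c, so c leaves.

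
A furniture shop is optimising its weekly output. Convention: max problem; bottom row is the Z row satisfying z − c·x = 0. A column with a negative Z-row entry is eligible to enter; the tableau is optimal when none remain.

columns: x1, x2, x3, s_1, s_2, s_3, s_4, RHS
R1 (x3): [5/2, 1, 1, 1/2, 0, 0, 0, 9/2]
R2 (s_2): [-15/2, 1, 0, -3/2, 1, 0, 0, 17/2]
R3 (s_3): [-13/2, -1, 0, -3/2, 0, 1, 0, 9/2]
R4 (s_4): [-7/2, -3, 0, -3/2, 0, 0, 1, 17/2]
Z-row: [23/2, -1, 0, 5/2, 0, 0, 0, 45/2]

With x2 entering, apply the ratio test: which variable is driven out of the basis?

x3

Column x2 entries and ratios — x3: (9/2)/1 = 9/2; s_2: (17/2)/1 = 17/2; s_3: -1 ≤ 0, skip; s_4: -3 ≤ 0, skip.
Smallest ratio is 9/2 in the row of x3, so x3 leaves.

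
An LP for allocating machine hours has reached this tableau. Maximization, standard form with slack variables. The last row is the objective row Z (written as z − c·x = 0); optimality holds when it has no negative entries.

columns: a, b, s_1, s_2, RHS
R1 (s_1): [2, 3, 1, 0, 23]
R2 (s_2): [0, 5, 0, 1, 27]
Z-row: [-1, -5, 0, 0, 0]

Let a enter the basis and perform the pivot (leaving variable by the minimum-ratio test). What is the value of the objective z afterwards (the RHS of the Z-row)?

Ratio test on column a — row 1: 23/2 = 23/2; row 2: entry 0 ≤ 0. Minimum is 23/2 at row 1 (s_1 leaves); pivot element 2.
Pivot on row 1; the Z-row RHS becomes 0 − (-1)·(23/2) = 23/2.

23/2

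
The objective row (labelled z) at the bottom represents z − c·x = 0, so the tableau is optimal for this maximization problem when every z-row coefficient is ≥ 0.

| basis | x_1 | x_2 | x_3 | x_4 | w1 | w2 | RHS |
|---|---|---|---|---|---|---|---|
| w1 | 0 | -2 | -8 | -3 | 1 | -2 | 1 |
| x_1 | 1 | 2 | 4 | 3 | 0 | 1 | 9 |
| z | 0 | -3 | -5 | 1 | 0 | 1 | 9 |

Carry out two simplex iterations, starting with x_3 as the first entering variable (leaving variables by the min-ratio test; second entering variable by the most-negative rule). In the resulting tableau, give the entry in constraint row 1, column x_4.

Ratio test on column x_3 — row 1: entry -8 ≤ 0; row 2: 9/4 = 9/4. Minimum is 9/4 at row 2 (x_1 leaves); pivot element 4.
Divide row 2 by 4; eliminate column x_3 from the other rows.
Second iteration: most negative z-row entry is -1/2 in column x_2, so x_2 enters.
Ratio test on column x_2 — row 1: 19/2 = 19/2; row 2: (9/4)/(1/2) = 9/2. Minimum is 9/2 at row 2 (x_3 leaves); pivot element 1/2.
Divide row 2 by 1/2; eliminate column x_2 from the other rows.
After both pivots, the entry at constraint row 1, column x_4 is 0.

0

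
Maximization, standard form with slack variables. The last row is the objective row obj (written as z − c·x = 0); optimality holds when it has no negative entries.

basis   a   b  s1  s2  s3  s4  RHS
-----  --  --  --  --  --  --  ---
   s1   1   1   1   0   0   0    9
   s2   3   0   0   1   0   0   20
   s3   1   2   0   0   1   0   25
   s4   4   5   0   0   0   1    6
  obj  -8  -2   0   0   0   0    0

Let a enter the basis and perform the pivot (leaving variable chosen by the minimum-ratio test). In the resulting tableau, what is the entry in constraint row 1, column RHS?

Ratio test on column a — row 1: 9/1 = 9; row 2: 20/3 = 20/3; row 3: 25/1 = 25; row 4: 6/4 = 3/2. Minimum is 3/2 at row 4 (s4 leaves); pivot element 4.
Divide row 4 by 4; eliminate column a from the other rows.
Row 1 update in column RHS: 9 − 1·(3/2) = 15/2.

15/2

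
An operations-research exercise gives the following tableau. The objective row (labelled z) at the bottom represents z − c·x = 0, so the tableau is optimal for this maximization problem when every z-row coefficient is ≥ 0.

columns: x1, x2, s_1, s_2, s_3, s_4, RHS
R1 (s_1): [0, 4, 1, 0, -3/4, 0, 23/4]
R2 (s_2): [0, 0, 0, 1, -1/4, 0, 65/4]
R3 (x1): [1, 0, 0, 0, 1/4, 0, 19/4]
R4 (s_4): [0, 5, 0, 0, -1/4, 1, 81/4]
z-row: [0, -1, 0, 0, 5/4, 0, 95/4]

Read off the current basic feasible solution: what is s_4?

s_4 is basic (row 4); its value is the RHS of that row, 81/4.

81/4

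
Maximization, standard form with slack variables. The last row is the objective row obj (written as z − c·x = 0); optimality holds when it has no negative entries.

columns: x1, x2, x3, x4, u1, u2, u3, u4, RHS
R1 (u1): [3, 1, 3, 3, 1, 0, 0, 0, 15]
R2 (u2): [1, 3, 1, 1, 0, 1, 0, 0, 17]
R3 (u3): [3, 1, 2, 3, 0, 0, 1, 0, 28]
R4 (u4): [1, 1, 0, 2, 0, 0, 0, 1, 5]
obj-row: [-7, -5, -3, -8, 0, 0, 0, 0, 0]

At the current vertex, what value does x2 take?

0

x2 is not in the basis, so in the current basic feasible solution x2 = 0.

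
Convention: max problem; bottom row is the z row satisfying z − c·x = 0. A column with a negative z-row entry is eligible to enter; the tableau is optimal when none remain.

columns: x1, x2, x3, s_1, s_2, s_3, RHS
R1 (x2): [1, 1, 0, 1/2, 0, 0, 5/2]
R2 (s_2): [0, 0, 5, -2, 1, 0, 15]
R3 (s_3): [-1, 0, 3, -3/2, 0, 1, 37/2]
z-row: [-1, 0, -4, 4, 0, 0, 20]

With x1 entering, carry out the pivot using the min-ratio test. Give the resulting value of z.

Ratio test on column x1 — row 1: (5/2)/1 = 5/2; row 2: entry 0 ≤ 0; row 3: entry -1 ≤ 0. Minimum is 5/2 at row 1 (x2 leaves); pivot element 1.
Pivot on row 1; the z-row RHS becomes 20 − (-1)·(5/2) = 45/2.

45/2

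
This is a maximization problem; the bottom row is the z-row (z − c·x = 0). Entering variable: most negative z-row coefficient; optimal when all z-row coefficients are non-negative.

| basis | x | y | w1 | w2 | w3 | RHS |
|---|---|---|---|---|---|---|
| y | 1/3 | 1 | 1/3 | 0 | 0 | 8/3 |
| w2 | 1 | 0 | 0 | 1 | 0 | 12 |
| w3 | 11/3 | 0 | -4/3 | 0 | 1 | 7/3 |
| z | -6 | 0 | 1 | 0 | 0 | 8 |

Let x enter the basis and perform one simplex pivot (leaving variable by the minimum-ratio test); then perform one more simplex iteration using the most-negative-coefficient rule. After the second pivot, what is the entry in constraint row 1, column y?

Ratio test on column x — row 1: (8/3)/(1/3) = 8; row 2: 12/1 = 12; row 3: (7/3)/(11/3) = 7/11. Minimum is 7/11 at row 3 (w3 leaves); pivot element 11/3.
Divide row 3 by 11/3; eliminate column x from the other rows.
Second iteration: most negative z-row entry is -13/11 in column w1, so w1 enters.
Ratio test on column w1 — row 1: (27/11)/(5/11) = 27/5; row 2: (125/11)/(4/11) = 125/4; row 3: entry -4/11 ≤ 0. Minimum is 27/5 at row 1 (y leaves); pivot element 5/11.
Divide row 1 by 5/11; eliminate column w1 from the other rows.
After both pivots, the entry at constraint row 1, column y is 11/5.

11/5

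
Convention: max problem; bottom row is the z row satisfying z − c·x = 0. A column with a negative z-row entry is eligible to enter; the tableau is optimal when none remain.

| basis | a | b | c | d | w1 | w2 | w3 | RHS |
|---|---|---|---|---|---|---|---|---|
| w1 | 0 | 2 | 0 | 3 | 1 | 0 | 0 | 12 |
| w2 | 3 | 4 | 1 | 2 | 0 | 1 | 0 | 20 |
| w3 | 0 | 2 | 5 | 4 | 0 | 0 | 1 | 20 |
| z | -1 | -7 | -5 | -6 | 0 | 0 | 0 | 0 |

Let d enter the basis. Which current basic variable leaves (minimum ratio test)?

Column d entries and ratios — w1: 12/3 = 4; w2: 20/2 = 10; w3: 20/4 = 5.
Smallest ratio is 4 in the row of w1, so w1 leaves.

w1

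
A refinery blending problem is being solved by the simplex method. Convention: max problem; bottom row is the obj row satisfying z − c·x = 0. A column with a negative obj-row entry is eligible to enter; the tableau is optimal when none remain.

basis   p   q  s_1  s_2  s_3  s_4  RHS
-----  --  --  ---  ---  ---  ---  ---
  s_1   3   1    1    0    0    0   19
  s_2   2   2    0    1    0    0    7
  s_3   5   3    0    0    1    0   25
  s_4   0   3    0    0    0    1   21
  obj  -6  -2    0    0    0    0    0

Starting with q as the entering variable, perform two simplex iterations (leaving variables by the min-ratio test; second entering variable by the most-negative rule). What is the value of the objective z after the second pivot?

Ratio test on column q — row 1: 19/1 = 19; row 2: 7/2 = 7/2; row 3: 25/3 = 25/3; row 4: 21/3 = 7. Minimum is 7/2 at row 2 (s_2 leaves); pivot element 2.
Pivot on row 2; the obj-row RHS becomes 0 − (-2)·(7/2) = 7.
Next entering variable (most negative obj-row entry -4): p.
Ratio test on column p — row 1: (31/2)/2 = 31/4; row 2: (7/2)/1 = 7/2; row 3: (29/2)/2 = 29/4; row 4: entry -3 ≤ 0. Minimum is 7/2 at row 2 (q leaves); pivot element 1.
After the second pivot the obj-row RHS is 7 − (-4)·(7/2) = 21.

21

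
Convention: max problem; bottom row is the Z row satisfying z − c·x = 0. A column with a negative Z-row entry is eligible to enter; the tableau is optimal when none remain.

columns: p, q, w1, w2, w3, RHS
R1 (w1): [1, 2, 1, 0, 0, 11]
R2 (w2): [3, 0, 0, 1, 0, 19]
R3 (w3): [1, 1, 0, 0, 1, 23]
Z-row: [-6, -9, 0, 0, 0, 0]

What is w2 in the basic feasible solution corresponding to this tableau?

19

w2 is basic (row 2); its value is the RHS of that row, 19.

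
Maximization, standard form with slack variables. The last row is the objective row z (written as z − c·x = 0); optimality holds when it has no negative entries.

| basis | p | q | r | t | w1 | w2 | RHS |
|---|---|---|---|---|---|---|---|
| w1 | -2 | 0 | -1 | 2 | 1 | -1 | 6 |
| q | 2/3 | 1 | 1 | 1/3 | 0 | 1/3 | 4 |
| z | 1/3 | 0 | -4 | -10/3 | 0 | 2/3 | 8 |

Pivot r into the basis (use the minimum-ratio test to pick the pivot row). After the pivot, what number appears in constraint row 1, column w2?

-2/3

Ratio test on column r — row 1: entry -1 ≤ 0; row 2: 4/1 = 4. Minimum is 4 at row 2 (q leaves); pivot element 1.
Divide row 2 by 1; eliminate column r from the other rows.
Row 1 update in column w2: -1 − (-1)·(1/3) = -2/3.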